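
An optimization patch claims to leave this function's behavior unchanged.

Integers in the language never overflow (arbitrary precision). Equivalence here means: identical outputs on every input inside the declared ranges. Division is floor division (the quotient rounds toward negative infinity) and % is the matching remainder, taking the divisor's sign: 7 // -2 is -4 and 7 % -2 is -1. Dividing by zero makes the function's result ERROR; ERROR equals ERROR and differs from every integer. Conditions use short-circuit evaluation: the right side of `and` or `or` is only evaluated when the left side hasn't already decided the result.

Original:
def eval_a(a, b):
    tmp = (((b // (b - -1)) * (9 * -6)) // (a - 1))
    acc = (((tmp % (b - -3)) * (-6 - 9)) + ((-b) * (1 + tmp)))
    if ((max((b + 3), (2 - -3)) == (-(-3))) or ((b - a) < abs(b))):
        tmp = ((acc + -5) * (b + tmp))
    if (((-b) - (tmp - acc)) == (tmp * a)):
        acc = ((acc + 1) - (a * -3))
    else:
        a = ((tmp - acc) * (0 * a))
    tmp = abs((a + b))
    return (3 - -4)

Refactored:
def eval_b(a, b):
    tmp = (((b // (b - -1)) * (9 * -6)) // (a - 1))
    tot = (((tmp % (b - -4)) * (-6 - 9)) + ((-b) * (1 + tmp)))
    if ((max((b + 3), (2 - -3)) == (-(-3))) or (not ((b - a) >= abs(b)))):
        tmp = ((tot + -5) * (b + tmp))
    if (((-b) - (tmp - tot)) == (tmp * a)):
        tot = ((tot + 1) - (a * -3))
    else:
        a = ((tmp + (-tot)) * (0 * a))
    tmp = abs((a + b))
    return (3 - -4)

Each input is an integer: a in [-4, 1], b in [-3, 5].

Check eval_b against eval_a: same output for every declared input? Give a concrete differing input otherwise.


Not equivalent: a=-4, b=-3 separates them (ERROR vs 7).
eval_a: tmp=10, then a zero divisor aborts: ERROR
eval_b: tmp=10, then tot=33, then ((max((b + 3), (2 - -3)) == (-(-3))) or (not ((b - a) >= abs(b)))) is true, then tmp=196, then (((-b) - (tmp - tot)) == (tmp * a)) is false, then a=0, then tmp=3, then returns 7
verdict: not equivalent; witness: a=-4, b=-3


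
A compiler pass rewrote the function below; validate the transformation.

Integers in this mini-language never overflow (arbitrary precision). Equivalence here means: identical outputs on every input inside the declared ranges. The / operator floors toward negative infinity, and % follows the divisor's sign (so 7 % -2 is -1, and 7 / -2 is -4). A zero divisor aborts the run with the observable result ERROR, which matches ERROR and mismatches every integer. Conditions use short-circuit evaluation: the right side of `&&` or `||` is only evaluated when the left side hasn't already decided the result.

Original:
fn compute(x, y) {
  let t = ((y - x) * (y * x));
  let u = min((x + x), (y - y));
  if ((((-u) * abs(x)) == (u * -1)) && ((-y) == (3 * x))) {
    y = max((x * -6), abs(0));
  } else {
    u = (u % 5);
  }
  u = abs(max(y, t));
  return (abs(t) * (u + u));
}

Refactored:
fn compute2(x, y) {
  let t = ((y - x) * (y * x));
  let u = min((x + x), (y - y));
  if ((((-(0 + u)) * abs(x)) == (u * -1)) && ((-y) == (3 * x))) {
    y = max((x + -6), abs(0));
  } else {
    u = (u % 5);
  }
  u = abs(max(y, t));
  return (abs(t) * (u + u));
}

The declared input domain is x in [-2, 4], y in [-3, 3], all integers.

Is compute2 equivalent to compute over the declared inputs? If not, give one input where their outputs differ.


The rewrite breaks on x=-1, y=3, where the results are 144 and 0.
compute: t := -12 | u := -2 | ((((-u) * abs(x)) == (u * -1)) && ((-y) == (3 * x))): true | y := 6 | u := 6 | result 144
compute2: t := -12 | u := -2 | ((((-(0 + u)) * abs(x)) == (u * -1)) && ((-y) == (3 * x))): true | y := 0 | u := 0 | result 0
verdict: not equivalent; witness: x=-1, y=3


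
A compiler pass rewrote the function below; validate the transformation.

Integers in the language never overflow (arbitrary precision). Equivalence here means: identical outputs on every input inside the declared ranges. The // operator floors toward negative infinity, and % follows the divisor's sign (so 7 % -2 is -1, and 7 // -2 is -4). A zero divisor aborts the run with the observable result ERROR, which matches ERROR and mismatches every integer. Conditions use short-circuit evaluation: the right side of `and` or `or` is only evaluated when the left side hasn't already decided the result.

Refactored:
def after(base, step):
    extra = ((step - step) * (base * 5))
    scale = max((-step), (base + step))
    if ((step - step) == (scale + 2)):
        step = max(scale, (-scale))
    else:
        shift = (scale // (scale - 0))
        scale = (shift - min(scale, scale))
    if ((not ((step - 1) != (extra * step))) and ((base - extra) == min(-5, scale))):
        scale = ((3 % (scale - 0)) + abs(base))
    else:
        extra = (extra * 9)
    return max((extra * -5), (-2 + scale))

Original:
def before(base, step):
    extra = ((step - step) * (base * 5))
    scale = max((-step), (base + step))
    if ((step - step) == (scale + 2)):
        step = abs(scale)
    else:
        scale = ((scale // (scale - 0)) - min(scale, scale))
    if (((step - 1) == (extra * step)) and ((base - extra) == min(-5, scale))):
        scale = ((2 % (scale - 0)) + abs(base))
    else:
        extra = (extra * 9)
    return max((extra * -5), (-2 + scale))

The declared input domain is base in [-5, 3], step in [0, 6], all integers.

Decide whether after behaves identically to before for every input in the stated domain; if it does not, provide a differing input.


Try base=-5, step=1.
before: extra=0, then scale=-1, then ((step - step) == (scale + 2)) is false, then scale=2, then (((step - 1) == (extra * step)) and ((base - extra) == min(-5, scale))) is true, then scale=5, then returns 3
after: extra=0, then scale=-1, then ((step - step) == (scale + 2)) is false, then shift=1, then scale=2, then ((not ((step - 1) != (extra * step))) and ((base - extra) == min(-5, scale))) is true, then scale=6, then returns 4
3 against 4: the behavior changed.
verdict: not equivalent; witness: base=-5, step=1


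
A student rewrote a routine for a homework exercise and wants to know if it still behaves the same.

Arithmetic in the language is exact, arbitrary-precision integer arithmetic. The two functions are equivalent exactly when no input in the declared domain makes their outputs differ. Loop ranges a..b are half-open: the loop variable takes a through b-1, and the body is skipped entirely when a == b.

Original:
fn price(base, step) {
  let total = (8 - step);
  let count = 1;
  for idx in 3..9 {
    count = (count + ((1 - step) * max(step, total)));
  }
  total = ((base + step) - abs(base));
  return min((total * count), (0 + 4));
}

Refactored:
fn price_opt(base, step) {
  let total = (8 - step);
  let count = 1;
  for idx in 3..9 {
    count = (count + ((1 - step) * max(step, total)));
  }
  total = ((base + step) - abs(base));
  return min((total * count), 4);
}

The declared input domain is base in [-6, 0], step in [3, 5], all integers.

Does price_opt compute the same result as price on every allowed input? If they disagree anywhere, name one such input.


Side by side, the visible changes include: arithmetic usage differs, and constant usage differs.
Tracing base=-6, step=5: price: total=3, then count=1, then (idx=3), then count=-19, then (idx=4), then count=-39, then (idx=5), then count=-59, then (idx=6), then count=-79, then (idx=7), then count=-99, then (idx=8), then count=-119, then total=-7, then returns 4 | price_opt: total=3, then count=1, then (idx=3), then count=-19, then (idx=4), then count=-39, then (idx=5), then count=-59, then (idx=6), then count=-79, then (idx=7), then count=-99, then (idx=8), then count=-119, then total=-7, then returns 4 — matching result 4.
Every one of the 21 inputs gives matching results.
verdict: equivalent


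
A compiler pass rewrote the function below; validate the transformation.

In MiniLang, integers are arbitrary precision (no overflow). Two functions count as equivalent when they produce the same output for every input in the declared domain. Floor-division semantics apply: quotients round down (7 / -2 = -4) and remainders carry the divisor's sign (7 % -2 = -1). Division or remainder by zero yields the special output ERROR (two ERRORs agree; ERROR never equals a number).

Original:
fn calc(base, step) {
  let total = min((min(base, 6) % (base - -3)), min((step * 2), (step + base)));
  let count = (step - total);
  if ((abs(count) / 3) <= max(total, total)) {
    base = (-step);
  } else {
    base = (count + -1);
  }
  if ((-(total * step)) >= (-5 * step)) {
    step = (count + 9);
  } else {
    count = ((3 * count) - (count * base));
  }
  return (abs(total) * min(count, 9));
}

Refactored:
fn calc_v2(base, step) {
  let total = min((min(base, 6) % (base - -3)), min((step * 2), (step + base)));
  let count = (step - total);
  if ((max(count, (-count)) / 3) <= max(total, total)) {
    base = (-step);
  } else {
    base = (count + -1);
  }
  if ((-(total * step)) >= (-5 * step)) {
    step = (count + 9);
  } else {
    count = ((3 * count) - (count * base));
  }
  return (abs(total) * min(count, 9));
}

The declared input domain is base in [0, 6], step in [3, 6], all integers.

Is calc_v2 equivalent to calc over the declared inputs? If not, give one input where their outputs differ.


This is a faithful refactor — min/max/abs usage differs, but the computed results match everywhere.
One worked example (base=2, step=5) — calc: total := 2 | count := 3 | ((abs(count) / 3) <= max(total, total)): true | base := -5 | ((-(total * step)) >= (-5 * step)): true | step := 12 | result 6; calc_v2: total := 2 | count := 3 | ((max(count, (-count)) / 3) <= max(total, total)): true | base := -5 | ((-(total * step)) >= (-5 * step)): true | step := 12 | result 6; agreement on 6.
Sweeping the whole domain (28 inputs) finds no disagreement.
verdict: equivalent


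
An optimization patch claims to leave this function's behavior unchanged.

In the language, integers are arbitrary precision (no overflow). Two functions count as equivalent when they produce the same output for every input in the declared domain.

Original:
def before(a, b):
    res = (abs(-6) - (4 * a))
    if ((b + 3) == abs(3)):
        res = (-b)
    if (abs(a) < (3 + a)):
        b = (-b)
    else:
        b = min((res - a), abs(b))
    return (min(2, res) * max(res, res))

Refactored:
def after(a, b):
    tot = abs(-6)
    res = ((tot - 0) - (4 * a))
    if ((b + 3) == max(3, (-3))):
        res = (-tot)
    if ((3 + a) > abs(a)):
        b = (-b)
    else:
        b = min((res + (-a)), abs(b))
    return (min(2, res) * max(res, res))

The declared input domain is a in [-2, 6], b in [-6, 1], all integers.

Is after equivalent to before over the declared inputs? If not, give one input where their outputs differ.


Consider the input a=-2, b=0.
before: res := 14 | ((b + 3) == abs(3)): true | res := 0 | (abs(a) < (3 + a)): false | b := 0 | result 0
after: tot := 6 | res := 14 | ((b + 3) == max(3, (-3))): true | res := -6 | ((3 + a) > abs(a)): false | b := -4 | result 36
0 against 36: the behavior changed.
verdict: not equivalent; witness: a=-2, b=0


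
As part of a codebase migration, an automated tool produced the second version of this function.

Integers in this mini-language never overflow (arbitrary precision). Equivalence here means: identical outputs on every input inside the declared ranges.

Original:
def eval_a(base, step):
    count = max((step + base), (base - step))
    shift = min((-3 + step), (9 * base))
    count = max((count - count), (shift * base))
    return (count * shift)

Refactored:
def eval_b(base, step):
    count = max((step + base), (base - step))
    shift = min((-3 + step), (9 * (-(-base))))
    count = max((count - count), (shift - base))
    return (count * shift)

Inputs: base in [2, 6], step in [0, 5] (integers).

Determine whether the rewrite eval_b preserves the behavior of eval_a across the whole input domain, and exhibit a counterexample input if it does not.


There is a counterexample at base=2, step=4: 2 on one side, 0 on the other.
eval_a: count = 6; shift = 1; count = 2; return 2
eval_b: count = 6; shift = 1; count = 0; return 0
verdict: not equivalent; witness: base=2, step=4


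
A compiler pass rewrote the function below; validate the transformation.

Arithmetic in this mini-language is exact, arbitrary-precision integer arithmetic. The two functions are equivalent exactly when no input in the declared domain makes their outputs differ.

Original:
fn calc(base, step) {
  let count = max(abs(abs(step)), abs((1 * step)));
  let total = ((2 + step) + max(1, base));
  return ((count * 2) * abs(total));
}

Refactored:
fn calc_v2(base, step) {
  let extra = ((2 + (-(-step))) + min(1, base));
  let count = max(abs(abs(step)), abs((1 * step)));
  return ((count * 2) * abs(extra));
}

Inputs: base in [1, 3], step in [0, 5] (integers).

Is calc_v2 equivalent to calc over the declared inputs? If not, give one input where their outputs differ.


Try base=2, step=1.
calc: count=1, then total=5, then returns 10
calc_v2: extra=4, then count=1, then returns 8
10 vs 8 — the two versions disagree here.
verdict: not equivalent; witness: base=2, step=1


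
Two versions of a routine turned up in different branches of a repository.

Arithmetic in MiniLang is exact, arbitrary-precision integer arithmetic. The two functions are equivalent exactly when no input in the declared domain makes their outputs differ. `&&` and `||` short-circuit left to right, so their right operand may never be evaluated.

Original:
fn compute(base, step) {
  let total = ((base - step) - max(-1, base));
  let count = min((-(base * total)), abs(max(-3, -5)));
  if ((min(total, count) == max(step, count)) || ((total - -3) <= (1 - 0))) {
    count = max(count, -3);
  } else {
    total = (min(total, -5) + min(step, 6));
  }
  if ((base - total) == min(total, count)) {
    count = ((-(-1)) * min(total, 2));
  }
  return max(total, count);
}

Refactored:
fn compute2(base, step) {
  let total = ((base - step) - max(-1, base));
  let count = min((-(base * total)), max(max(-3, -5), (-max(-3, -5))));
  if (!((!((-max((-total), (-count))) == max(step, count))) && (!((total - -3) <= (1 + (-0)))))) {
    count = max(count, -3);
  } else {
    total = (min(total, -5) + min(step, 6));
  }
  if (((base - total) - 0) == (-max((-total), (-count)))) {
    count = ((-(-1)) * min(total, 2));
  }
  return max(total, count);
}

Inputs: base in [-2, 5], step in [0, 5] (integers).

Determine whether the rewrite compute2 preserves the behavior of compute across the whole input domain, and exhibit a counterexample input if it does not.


The two are interchangeable: boolean connective usage differs; also constant usage differs; also arithmetic usage differs; also min/max/abs usage differs, and every declared input agrees.
Spot check at base=4, step=5 — compute: total = -5; count = 3; ((min(total, count) == max(step, count)) || ((total - -3) <= (1 - 0))) -> true; count = 3; ((base - total) == min(total, count)) -> false; return 3. compute2: total = -5; count = 3; (!((!((-max((-total), (-count))) == max(step, count))) && (!((total - -3) <= (1 + (-0)))))) -> true; count = 3; (((base - total) - 0) == (-max((-total), (-count)))) -> false; return 3. Both give 3.
Every one of the 48 inputs gives matching results.
verdict: equivalent


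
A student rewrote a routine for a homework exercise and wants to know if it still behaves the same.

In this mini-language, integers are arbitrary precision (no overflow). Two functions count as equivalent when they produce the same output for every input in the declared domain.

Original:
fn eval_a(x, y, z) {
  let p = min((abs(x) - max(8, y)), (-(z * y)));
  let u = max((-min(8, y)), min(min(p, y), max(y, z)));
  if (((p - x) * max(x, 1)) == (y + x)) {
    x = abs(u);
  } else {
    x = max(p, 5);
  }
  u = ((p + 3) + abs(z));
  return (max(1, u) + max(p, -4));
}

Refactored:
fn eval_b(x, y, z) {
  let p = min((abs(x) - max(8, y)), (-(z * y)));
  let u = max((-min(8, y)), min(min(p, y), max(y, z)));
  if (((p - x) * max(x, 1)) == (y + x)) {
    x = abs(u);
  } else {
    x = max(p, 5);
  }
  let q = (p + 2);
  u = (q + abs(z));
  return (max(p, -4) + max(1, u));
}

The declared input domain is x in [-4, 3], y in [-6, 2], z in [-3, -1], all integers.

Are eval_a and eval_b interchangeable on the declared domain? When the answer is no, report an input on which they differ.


The rewrite breaks on x=-4, y=-1, z=-3, where the results are -2 and -3.
eval_a: p := -4 | u := 1 | (((p - x) * max(x, 1)) == (y + x)): false | x := 5 | u := 2 | result -2
eval_b: p := -4 | u := 1 | (((p - x) * max(x, 1)) == (y + x)): false | x := 5 | q := -2 | u := 1 | result -3
verdict: not equivalent; witness: x=-4, y=-1, z=-3


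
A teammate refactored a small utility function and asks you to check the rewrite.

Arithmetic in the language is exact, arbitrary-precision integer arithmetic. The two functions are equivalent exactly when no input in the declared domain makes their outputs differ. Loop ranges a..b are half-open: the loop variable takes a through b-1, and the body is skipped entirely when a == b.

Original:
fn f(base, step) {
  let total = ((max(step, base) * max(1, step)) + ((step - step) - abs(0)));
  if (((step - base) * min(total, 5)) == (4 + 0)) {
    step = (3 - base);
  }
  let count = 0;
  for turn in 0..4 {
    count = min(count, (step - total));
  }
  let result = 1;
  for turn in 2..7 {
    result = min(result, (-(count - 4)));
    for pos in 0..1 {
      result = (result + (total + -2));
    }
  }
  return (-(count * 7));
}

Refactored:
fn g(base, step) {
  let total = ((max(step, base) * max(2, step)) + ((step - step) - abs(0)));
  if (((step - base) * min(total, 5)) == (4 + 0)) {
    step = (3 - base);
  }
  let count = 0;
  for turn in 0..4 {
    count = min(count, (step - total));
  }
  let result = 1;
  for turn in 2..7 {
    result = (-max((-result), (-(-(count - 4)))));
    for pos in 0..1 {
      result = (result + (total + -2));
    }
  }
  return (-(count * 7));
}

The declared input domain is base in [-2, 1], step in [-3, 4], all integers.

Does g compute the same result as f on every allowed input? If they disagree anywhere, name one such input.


Take base=-2, step=-3.
f: total becomes -2; next (((step - base) * min(total, 5)) == (4 + 0)) evaluates to false; next count becomes 0; next at turn=0:; next count becomes -1; next at turn=1:; next count becomes -1; next at turn=2:; next count becomes -1; next at turn=3:; next count becomes -1; next result becomes 1; next at turn=2:; next result becomes 1; next at pos=0:; next result becomes -3; next at turn=3:; next result becomes -3; next at pos=0:; next result becomes -7; next at turn=4:; next result becomes -7; next at pos=0:; next result becomes -11; next at turn=5:; next result becomes -11; next at pos=0:; next result becomes -15; next at turn=6:; next result becomes -15; next at pos=0:; next result becomes -19; next final value 7
g: total becomes -4; next (((step - base) * min(total, 5)) == (4 + 0)) evaluates to true; next step becomes 5; next count becomes 0; next at turn=0:; next count becomes 0; next at turn=1:; next count becomes 0; next at turn=2:; next count becomes 0; next at turn=3:; next count becomes 0; next result becomes 1; next at turn=2:; next result becomes 1; next at pos=0:; next result becomes -5; next at turn=3:; next result becomes -5; next at pos=0:; next result becomes -11; next at turn=4:; next result becomes -11; next at pos=0:; next result becomes -17; next at turn=5:; next result becomes -17; next at pos=0:; next result becomes -23; next at turn=6:; next result becomes -23; next at pos=0:; next result becomes -29; next final value 0
7 and 0 differ, so these are not the same function on this domain.
verdict: not equivalent; witness: base=-2, step=-3


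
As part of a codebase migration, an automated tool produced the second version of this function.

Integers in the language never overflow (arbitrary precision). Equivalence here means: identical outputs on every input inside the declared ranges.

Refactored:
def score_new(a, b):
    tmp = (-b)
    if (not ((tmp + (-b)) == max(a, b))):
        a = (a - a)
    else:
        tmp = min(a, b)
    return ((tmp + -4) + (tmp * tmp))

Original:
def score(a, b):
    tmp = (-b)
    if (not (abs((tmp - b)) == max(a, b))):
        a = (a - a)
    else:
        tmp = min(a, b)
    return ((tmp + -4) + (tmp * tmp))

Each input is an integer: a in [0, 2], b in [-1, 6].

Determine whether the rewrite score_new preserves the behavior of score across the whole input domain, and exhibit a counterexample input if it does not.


These are not equivalent — on a=2, b=1 the outputs split (-2 vs -4).
score: tmp = -1; (not (abs((tmp - b)) == max(a, b))) -> false; tmp = 1; return -2
score_new: tmp = -1; (not ((tmp + (-b)) == max(a, b))) -> true; a = 0; return -4
verdict: not equivalent; witness: a=2, b=1


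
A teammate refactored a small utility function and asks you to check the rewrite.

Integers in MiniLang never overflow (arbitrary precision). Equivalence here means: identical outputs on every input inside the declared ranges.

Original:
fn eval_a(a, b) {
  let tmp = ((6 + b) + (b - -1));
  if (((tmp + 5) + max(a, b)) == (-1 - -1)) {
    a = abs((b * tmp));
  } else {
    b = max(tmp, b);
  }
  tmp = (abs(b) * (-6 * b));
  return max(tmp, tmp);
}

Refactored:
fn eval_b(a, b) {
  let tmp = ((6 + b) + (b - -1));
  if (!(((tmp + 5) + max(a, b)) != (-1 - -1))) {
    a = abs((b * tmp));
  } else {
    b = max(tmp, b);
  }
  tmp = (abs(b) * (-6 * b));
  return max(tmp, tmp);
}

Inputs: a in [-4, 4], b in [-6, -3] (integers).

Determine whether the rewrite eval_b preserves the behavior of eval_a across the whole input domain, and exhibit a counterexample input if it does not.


Reading the diff, among the changes: boolean connective usage differs; also comparison usage differs.
Spot check at a=-1, b=-6 — eval_a: tmp = -5; (((tmp + 5) + max(a, b)) == (-1 - -1)) -> false; b = -5; tmp = 150; return 150. eval_b: tmp = -5; (!(((tmp + 5) + max(a, b)) != (-1 - -1))) -> false; b = -5; tmp = 150; return 150. Both give 150.
Every one of the 36 inputs gives matching results.
verdict: equivalent


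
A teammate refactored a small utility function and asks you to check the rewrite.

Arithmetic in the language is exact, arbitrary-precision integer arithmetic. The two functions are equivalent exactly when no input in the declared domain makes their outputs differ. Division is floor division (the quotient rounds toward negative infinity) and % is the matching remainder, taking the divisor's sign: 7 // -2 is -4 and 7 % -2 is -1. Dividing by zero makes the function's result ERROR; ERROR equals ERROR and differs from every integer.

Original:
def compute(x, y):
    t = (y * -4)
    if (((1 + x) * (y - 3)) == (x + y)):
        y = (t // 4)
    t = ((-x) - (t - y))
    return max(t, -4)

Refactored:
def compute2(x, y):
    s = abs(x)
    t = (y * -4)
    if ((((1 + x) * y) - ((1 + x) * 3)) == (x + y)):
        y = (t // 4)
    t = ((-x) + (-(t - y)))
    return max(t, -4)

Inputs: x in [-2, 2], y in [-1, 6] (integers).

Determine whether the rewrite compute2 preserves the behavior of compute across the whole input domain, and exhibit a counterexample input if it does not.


Comparing the listings, the differences include: local variable names differ, and constant usage differs, and statement counts differ, and arithmetic usage differs, and min/max/abs usage differs.
As a probe, take x=-2, y=5: compute runs t := -20 | (((1 + x) * (y - 3)) == (x + y)): false | t := 27 | result 27; compute2 runs s := 2 | t := -20 | ((((1 + x) * y) - ((1 + x) * 3)) == (x + y)): false | t := 27 | result 27; both end at 27.
Sweeping the whole domain (40 inputs) finds no disagreement.
verdict: equivalent


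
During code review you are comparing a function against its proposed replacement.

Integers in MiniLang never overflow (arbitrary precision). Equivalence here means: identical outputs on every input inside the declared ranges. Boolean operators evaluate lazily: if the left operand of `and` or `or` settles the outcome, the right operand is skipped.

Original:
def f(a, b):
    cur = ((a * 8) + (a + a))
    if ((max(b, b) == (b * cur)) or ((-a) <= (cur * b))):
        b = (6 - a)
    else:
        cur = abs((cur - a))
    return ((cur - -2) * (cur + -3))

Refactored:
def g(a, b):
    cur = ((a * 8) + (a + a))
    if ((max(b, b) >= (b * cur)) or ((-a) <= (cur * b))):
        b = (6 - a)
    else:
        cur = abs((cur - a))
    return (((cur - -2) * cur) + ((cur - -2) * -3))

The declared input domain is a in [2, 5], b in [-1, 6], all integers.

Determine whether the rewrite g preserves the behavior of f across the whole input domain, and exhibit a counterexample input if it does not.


On input a=2, b=-1, f returns 300 while g returns 374.
verdict: not equivalent; witness: a=2, b=-1


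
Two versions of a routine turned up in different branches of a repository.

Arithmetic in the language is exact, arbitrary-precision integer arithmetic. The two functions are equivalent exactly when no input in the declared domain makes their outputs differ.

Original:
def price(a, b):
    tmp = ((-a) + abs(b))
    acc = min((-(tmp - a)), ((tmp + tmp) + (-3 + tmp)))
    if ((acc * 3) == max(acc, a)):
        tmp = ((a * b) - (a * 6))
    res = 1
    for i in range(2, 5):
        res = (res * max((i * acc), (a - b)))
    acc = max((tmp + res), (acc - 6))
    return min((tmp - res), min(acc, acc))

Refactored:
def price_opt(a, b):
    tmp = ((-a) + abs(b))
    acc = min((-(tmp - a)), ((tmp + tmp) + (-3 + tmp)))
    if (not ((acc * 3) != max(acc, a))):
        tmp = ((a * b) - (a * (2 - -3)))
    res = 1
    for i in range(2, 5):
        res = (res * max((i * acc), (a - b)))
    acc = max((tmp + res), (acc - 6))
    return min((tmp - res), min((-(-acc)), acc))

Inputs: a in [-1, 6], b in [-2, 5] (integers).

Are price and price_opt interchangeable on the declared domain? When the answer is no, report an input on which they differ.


These are not equivalent — on a=3, b=5 the outputs split (-27 vs -24).
price: tmp := 2 | acc := 1 | ((acc * 3) == max(acc, a)): true | tmp := -3 | res := 1 | iter i=2: | res := 2 | iter i=3: | res := 6 | iter i=4: | res := 24 | acc := 21 | result -27
price_opt: tmp := 2 | acc := 1 | (not ((acc * 3) != max(acc, a))): true | tmp := 0 | res := 1 | iter i=2: | res := 2 | iter i=3: | res := 6 | iter i=4: | res := 24 | acc := 24 | result -24
verdict: not equivalent; witness: a=3, b=5


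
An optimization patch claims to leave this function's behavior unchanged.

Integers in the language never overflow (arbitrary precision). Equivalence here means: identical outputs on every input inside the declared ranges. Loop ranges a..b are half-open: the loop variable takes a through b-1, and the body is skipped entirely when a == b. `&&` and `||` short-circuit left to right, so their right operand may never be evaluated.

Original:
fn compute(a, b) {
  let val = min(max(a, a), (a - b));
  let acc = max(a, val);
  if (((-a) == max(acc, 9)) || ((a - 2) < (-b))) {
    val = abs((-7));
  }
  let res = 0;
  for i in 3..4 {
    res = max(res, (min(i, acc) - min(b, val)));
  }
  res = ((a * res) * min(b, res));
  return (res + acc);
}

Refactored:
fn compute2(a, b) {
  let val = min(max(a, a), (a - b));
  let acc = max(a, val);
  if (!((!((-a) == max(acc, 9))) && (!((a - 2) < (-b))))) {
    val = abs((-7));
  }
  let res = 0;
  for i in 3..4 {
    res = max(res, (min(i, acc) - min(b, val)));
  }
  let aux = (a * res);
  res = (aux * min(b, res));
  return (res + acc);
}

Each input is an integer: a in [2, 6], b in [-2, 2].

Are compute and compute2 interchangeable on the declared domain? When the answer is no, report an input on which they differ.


Comparing the listings, the differences include: statement counts differ; and local variable names differ; and boolean connective usage differs.
As a probe, take a=4, b=-1: compute runs val becomes 4; next acc becomes 4; next (((-a) == max(acc, 9)) || ((a - 2) < (-b))) evaluates to false; next res becomes 0; next at i=3:; next res becomes 4; next res becomes -16; next final value -12; compute2 runs val becomes 4; next acc becomes 4; next (!((!((-a) == max(acc, 9))) && (!((a - 2) < (-b))))) evaluates to false; next res becomes 0; next at i=3:; next res becomes 4; next aux becomes 16; next res becomes -16; next final value -12; both end at -12.
Across all 25 domain points the two functions coincide.
verdict: equivalent


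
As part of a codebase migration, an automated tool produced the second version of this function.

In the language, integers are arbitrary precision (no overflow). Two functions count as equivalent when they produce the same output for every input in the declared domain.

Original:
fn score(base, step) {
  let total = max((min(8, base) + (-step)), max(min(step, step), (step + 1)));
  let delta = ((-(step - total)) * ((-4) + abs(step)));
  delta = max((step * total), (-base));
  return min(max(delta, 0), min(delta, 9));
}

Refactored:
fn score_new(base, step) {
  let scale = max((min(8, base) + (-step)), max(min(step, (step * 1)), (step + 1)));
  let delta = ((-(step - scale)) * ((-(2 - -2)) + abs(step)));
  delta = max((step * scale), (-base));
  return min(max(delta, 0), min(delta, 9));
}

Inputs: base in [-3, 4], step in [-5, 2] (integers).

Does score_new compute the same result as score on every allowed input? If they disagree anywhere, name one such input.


Differences: arithmetic usage differs, and local variable names differ, and constant usage differs — yet all 64 inputs agree.
verdict: equivalent


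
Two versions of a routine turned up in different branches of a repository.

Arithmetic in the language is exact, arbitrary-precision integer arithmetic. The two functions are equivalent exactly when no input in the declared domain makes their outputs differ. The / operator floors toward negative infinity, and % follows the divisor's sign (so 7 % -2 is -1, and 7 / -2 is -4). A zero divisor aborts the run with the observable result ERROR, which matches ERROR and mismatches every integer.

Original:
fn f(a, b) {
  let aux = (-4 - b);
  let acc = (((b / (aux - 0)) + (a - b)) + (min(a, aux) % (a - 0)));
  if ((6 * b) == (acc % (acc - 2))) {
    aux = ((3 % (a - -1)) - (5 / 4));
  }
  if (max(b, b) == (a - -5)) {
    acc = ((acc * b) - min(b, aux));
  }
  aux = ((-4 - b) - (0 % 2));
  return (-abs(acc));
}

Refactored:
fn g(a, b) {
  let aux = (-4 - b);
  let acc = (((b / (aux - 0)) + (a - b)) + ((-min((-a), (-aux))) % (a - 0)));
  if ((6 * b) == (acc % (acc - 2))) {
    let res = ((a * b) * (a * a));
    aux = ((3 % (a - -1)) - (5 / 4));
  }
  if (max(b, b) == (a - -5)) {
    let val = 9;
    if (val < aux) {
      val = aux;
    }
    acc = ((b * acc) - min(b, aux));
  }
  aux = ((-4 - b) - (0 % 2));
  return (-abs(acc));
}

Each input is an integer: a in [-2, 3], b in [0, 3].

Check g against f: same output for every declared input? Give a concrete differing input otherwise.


There is a counterexample at a=-2, b=1: -5 on one side, -4 on the other.
f: aux becomes -5; next acc becomes -5; next ((6 * b) == (acc % (acc - 2))) evaluates to false; next (max(b, b) == (a - -5)) evaluates to false; next aux becomes -5; next final value -5
g: aux becomes -5; next acc becomes -4; next ((6 * b) == (acc % (acc - 2))) evaluates to false; next (max(b, b) == (a - -5)) evaluates to false; next aux becomes -5; next final value -4
verdict: not equivalent; witness: a=-2, b=1


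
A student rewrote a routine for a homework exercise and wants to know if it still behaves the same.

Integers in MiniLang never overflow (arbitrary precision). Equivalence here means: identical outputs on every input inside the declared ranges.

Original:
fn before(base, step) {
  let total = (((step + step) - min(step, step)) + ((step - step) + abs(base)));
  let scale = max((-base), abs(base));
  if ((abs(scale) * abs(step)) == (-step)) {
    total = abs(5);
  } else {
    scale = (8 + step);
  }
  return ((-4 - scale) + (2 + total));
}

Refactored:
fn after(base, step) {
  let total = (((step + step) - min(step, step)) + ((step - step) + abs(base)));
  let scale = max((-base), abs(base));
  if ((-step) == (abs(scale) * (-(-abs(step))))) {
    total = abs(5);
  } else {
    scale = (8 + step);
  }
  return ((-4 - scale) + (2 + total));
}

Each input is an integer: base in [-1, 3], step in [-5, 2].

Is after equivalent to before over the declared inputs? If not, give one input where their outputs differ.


Comparing the listings, the differences include: same computation, different form.
Tracing base=3, step=-5: before: total becomes -2; next scale becomes 3; next ((abs(scale) * abs(step)) == (-step)) evaluates to false; next scale becomes 3; next final value -7 | after: total becomes -2; next scale becomes 3; next ((-step) == (abs(scale) * (-(-abs(step))))) evaluates to false; next scale becomes 3; next final value -7 — matching result -7.
Every one of the 40 inputs gives matching results.
verdict: equivalent


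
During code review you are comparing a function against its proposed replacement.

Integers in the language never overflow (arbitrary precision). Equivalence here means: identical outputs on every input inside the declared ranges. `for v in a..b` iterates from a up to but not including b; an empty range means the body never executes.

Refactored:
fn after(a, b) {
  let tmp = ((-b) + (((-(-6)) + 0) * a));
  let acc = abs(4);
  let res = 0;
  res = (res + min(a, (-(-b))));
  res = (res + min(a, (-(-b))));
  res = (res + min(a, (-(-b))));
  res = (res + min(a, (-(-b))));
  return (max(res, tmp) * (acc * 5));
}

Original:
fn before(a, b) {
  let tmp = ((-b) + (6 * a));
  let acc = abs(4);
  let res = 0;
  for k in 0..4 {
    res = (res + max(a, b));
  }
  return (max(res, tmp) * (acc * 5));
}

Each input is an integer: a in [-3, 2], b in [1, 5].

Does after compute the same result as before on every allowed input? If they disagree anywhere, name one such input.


Run the pair on a=-3, b=1.
before: tmp=-19, then acc=4, then res=0, then (k=0), then res=1, then (k=1), then res=2, then (k=2), then res=3, then (k=3), then res=4, then returns 80
after: tmp=-19, then acc=4, then res=0, then res=-3, then res=-6, then res=-9, then res=-12, then returns -240
80 vs -240 — the two versions disagree here.
verdict: not equivalent; witness: a=-3, b=1


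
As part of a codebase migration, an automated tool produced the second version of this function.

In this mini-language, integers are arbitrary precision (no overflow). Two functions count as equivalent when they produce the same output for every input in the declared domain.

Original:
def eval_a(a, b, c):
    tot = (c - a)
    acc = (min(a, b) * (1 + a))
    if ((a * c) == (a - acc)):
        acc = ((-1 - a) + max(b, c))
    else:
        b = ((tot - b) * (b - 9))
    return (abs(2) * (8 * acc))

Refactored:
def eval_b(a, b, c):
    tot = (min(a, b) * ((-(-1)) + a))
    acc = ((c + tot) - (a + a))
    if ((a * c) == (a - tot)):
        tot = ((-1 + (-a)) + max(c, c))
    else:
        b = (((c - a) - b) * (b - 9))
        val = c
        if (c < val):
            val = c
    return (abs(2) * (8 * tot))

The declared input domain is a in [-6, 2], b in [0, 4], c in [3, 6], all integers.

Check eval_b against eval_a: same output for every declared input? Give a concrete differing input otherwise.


Consider the input a=-3, b=4, c=3.
eval_a: tot = 6; acc = 6; ((a * c) == (a - acc)) -> true; acc = 6; return 96
eval_b: tot = 6; acc = 15; ((a * c) == (a - tot)) -> true; tot = 5; return 80
96 against 80: the behavior changed.
verdict: not equivalent; witness: a=-3, b=4, c=3


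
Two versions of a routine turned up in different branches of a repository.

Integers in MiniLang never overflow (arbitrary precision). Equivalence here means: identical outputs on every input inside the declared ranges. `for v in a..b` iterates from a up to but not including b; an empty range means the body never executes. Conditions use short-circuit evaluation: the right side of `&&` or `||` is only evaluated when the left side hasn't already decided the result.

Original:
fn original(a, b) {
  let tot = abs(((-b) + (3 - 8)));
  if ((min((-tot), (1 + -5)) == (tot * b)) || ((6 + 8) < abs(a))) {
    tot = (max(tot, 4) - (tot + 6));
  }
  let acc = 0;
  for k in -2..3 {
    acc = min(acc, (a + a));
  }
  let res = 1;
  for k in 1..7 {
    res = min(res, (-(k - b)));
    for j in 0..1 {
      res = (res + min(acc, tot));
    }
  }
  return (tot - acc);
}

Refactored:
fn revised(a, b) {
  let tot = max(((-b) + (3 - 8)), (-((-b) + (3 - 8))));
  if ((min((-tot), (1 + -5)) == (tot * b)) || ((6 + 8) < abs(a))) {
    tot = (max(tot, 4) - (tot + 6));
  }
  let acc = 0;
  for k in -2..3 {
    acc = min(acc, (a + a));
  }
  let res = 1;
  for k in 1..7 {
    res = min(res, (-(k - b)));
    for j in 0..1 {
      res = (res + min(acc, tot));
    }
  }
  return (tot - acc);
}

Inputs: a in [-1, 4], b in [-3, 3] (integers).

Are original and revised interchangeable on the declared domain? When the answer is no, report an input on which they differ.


This is a faithful refactor — min/max/abs usage differs, and arithmetic usage differs, and constant usage differs, but the computed results match everywhere.
As a probe, take a=-1, b=-2: original runs tot becomes 3; next ((min((-tot), (1 + -5)) == (tot * b)) || ((6 + 8) < abs(a))) evaluates to false; next acc becomes 0; next at k=-2:; next acc becomes -2; next at k=-1:; next acc becomes -2; next at k=0:; next acc becomes -2; next at k=1:; next acc becomes -2; next at k=2:; next acc becomes -2; next res becomes 1; next at k=1:; next res becomes -3; next at j=0:; next res becomes -5; next at k=2:; next res becomes -5; next at j=0:; next res becomes -7; next at k=3:; next res becomes -7; next at j=0:; next res becomes -9; next at k=4:; next res becomes -9; next at j=0:; next res becomes -11; next at k=5:; next res becomes -11; next at j=0:; next res becomes -13; next at k=6:; next res becomes -13; next at j=0:; next res becomes -15; next final value 5; revised runs tot becomes 3; next ((min((-tot), (1 + -5)) == (tot * b)) || ((6 + 8) < abs(a))) evaluates to false; next acc becomes 0; next at k=-2:; next acc becomes -2; next at k=-1:; next acc becomes -2; next at k=0:; next acc becomes -2; next at k=1:; next acc becomes -2; next at k=2:; next acc becomes -2; next res becomes 1; next at k=1:; next res becomes -3; next at j=0:; next res becomes -5; next at k=2:; next res becomes -5; next at j=0:; next res becomes -7; next at k=3:; next res becomes -7; next at j=0:; next res becomes -9; next at k=4:; next res becomes -9; next at j=0:; next res becomes -11; next at k=5:; next res becomes -11; next at j=0:; next res becomes -13; next at k=6:; next res becomes -13; next at j=0:; next res becomes -15; next final value 5; both end at 5.
An exhaustive pass over the 42 declared inputs shows identical outputs.
verdict: equivalent


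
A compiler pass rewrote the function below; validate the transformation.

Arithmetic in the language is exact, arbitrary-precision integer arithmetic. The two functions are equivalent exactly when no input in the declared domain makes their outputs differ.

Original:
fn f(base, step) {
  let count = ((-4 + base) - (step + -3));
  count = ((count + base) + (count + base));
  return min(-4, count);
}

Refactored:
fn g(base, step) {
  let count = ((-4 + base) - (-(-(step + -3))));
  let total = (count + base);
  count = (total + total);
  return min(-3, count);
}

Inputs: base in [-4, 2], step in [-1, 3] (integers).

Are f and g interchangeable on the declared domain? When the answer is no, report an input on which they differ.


Take base=0, step=-1.
f: count becomes 0; next count becomes 0; next final value -4
g: count becomes 0; next total becomes 0; next count becomes 0; next final value -3
-4 vs -3 — the two versions disagree here.
verdict: not equivalent; witness: base=0, step=-1


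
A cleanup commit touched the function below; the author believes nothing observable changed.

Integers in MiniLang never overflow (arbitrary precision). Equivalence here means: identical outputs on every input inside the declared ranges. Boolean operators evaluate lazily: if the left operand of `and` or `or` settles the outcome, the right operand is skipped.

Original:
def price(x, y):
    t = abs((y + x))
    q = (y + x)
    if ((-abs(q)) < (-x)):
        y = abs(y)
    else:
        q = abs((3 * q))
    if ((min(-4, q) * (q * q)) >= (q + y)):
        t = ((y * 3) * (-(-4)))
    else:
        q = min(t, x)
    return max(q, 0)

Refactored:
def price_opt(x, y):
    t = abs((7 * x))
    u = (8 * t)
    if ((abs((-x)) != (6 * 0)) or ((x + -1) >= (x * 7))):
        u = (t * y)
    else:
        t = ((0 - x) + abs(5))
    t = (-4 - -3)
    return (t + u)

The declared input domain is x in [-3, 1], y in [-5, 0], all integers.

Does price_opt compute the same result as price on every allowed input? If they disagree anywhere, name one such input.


Not equivalent: x=-3, y=-5 separates them (0 vs -106).
price: t := 8 | q := -8 | ((-abs(q)) < (-x)): true | y := 5 | ((min(-4, q) * (q * q)) >= (q + y)): false | q := -3 | result 0
price_opt: t := 21 | u := 168 | ((abs((-x)) != (6 * 0)) or ((x + -1) >= (x * 7))): true | u := -105 | t := -1 | result -106
verdict: not equivalent; witness: x=-3, y=-5
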